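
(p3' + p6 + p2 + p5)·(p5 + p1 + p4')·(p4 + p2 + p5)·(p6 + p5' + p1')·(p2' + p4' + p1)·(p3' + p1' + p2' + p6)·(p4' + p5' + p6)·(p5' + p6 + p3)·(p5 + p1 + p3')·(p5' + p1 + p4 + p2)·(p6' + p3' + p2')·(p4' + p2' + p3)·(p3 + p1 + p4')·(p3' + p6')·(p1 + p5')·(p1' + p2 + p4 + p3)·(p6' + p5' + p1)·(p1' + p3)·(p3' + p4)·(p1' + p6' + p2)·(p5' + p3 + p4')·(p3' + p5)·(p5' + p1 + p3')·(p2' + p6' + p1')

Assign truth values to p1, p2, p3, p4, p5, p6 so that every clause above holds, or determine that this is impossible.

p1=0,  p2=1,  p3=0,  p4=0,  p5=0,  p6=0

Try p3 = 0.
The clause (p1') is unit, so p1 = 0.
The clause (p4') is unit, so p4 = 0.
The clause (p5') is unit, so p5 = 0.
The clause (p2) is unit, so p2 = 1.
Every clause is now satisfied; p6 is unconstrained.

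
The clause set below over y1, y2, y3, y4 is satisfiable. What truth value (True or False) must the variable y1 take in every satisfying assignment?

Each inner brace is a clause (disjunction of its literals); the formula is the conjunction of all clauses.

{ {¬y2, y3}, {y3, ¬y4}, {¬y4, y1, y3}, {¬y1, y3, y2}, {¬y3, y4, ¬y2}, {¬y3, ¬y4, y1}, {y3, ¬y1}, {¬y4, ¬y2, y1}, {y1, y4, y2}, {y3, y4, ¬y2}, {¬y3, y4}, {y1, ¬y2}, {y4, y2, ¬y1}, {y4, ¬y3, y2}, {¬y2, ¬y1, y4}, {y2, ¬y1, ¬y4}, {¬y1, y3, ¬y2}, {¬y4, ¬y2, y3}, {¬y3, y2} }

Suppose y1 = False.
The clause (¬y2) is unit, so y2 = False.
The clause (y4) is unit, so y4 = True.
The clause (y3) is unit, so y3 = True.
But (¬y3) is also a unit clause — contradiction.
So every satisfying assignment has y1 = True.

True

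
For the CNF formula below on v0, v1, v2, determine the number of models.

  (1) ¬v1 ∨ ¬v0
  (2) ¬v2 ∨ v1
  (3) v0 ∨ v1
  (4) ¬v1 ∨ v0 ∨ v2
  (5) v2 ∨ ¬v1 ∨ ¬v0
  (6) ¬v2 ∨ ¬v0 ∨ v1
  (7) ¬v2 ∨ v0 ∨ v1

2

There are 2^3 = 8 truth assignments over (v0, v1, v2).
Check each against the 7 clauses (columns in the order v0, v1, v2):
  F F F  ✗ fails (v0 ∨ v1)
  F F T  ✗ fails (¬v2 ∨ v1)
  F T F  ✗ fails (¬v1 ∨ v0 ∨ v2)
  F T T  ✓ satisfies all
  T F F  ✓ satisfies all
  T F T  ✗ fails (¬v2 ∨ v1)
  T T F  ✗ fails (¬v1 ∨ ¬v0)
  T T T  ✗ fails (¬v1 ∨ ¬v0)
2 of the 8 rows are models.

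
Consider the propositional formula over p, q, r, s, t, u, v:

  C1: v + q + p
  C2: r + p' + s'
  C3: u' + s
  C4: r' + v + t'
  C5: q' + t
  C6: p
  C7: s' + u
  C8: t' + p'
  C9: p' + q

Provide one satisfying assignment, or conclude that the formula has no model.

UNSATISFIABLE

From the singleton clause (p), p = 1.
From the singleton clause (t'), t = 0.
From the singleton clause (q'), q = 0.
But (q) is also a unit clause — contradiction.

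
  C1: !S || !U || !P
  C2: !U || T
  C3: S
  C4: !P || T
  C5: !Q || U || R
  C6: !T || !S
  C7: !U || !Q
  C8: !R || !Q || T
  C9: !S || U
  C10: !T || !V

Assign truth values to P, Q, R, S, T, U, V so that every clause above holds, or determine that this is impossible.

The clause (S) is unit, so S = true.
The clause (!T) is unit, so T = false.
The clause (!U) is unit, so U = false.
That conflicts with the unit clause (U).

UNSATISFIABLE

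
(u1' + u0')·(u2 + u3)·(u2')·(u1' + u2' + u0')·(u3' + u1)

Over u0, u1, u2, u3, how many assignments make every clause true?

There are 2^4 = 16 truth assignments over (u0, u1, u2, u3).
Check each against the 5 clauses (columns in the order u0, u1, u2, u3):
  F F F F  ✗ fails (u2 + u3)
  F F F T  ✗ fails (u3' + u1)
  F F T F  ✗ fails (u2')
  F F T T  ✗ fails (u2')
  F T F F  ✗ fails (u2 + u3)
  F T F T  ✓ satisfies all
  F T T F  ✗ fails (u2')
  F T T T  ✗ fails (u2')
  T F F F  ✗ fails (u2 + u3)
  T F F T  ✗ fails (u3' + u1)
  T F T F  ✗ fails (u2')
  T F T T  ✗ fails (u2')
  T T F F  ✗ fails (u1' + u0')
  T T F T  ✗ fails (u1' + u0')
  T T T F  ✗ fails (u1' + u0')
  T T T T  ✗ fails (u1' + u0')
1 of the 16 rows is a model.

1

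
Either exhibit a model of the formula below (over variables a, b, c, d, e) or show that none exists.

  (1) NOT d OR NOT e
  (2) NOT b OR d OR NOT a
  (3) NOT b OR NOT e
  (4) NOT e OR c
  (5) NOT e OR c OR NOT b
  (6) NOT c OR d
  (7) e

UNSATISFIABLE

The clause (e) is unit, so e = true.
The clause (NOT d) is unit, so d = false.
The clause (NOT b) is unit, so b = false.
The clause (c) is unit, so c = true.
Now (NOT c) is unsatisfied and unit — conflict.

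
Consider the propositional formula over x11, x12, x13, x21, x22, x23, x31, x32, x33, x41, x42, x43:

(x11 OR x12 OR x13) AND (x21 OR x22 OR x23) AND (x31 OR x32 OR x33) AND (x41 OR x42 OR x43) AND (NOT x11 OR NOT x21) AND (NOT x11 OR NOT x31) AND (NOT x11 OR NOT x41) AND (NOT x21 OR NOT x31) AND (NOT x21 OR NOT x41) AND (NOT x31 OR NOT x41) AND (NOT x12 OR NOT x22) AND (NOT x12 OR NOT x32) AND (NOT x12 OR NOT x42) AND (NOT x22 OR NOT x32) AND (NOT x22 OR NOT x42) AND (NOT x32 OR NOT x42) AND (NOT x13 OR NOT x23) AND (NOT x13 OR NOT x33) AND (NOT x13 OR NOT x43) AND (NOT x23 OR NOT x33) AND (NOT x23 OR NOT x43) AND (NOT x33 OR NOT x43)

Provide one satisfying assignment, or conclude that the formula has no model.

UNSATISFIABLE

Branch on x11: set x11 = false.
Branch on x12: set x12 = true.
Unit clause (NOT x22) forces x22 = false.
Unit clause (NOT x32) forces x32 = false.
Unit clause (NOT x42) forces x42 = false.
Branch on x21: set x21 = true.
Unit clause (NOT x31) forces x31 = false.
Unit clause (x33) forces x33 = true.
Unit clause (NOT x41) forces x41 = false.
Unit clause (x43) forces x43 = true.
But (NOT x43) is also a unit clause — contradiction.
Backtrack on x21: now try x21 = false.
Unit clause (x23) forces x23 = true.
Unit clause (NOT x13) forces x13 = false.
Unit clause (NOT x33) forces x33 = false.
Unit clause (x31) forces x31 = true.
Unit clause (NOT x41) forces x41 = false.
Unit clause (x43) forces x43 = true.
But (NOT x43) is also a unit clause — contradiction.
Neither x21 = true nor x21 = false works.
Backtrack on x12: now try x12 = false.
Unit clause (x13) forces x13 = true.
Unit clause (NOT x23) forces x23 = false.
Unit clause (NOT x33) forces x33 = false.
Unit clause (NOT x43) forces x43 = false.
Branch on x21: set x21 = true.
Unit clause (NOT x31) forces x31 = false.
Unit clause (x32) forces x32 = true.
Unit clause (NOT x41) forces x41 = false.
Unit clause (x42) forces x42 = true.
But (NOT x42) is also a unit clause — contradiction.
Backtrack on x21: now try x21 = false.
Unit clause (x22) forces x22 = true.
Unit clause (NOT x32) forces x32 = false.
Unit clause (x31) forces x31 = true.
Unit clause (NOT x41) forces x41 = false.
Unit clause (x42) forces x42 = true.
But (NOT x42) is also a unit clause — contradiction.
Neither x21 = true nor x21 = false works.
Neither x12 = true nor x12 = false works.
Backtrack on x11: now try x11 = true.
Unit clause (NOT x21) forces x21 = false.
Unit clause (NOT x31) forces x31 = false.
Unit clause (NOT x41) forces x41 = false.
Branch on x22: set x22 = true.
Unit clause (NOT x12) forces x12 = false.
Unit clause (NOT x32) forces x32 = false.
Unit clause (x33) forces x33 = true.
Unit clause (NOT x42) forces x42 = false.
Unit clause (x43) forces x43 = true.
But (NOT x43) is also a unit clause — contradiction.
Backtrack on x22: now try x22 = false.
Unit clause (x23) forces x23 = true.
Unit clause (NOT x13) forces x13 = false.
Unit clause (NOT x33) forces x33 = false.
Unit clause (x32) forces x32 = true.
Unit clause (NOT x12) forces x12 = false.
Unit clause (NOT x42) forces x42 = false.
Unit clause (x43) forces x43 = true.
But (NOT x43) is also a unit clause — contradiction.
Neither x22 = true nor x22 = false works.
Neither x11 = true nor x11 = false works.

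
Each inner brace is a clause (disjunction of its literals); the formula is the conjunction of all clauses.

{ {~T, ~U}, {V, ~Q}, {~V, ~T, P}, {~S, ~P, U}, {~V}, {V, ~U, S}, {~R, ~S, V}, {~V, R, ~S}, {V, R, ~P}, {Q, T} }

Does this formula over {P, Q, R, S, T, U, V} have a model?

Satisfiable

From the singleton clause (~V), V = 0.
From the singleton clause (~Q), Q = 0.
From the singleton clause (T), T = 1.
From the singleton clause (~U), U = 0.
Case S = 0:
Case R = 1:
All clauses hold; P can take either value.
A satisfying assignment: P ↦ 1, Q ↦ 0, R ↦ 1, S ↦ 0, T ↦ 1, U ↦ 0, V ↦ 0.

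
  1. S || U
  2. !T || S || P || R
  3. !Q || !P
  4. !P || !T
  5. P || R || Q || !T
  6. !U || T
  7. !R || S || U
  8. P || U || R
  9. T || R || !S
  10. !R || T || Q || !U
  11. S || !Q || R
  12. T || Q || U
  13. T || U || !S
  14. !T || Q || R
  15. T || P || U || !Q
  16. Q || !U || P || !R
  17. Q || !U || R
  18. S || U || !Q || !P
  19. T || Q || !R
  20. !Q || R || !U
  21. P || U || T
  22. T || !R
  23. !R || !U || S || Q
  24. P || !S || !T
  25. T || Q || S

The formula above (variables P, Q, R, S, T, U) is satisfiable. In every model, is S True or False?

False

Suppose S = true.
Branch on Q: set Q = false.
Branch on P: set P = false.
The clause (!T) is unit, so T = false.
The clause (!U) is unit, so U = false.
Now (U) is unsatisfied and unit — conflict.
That branch fails; take P = true instead.
The clause (!T) is unit, so T = false.
The clause (!U) is unit, so U = false.
Now (U) is unsatisfied and unit — conflict.
Both values of P lead to a conflict.
That branch fails; take Q = true instead.
The clause (!P) is unit, so P = false.
The clause (!T) is unit, so T = false.
The clause (!U) is unit, so U = false.
Now (U) is unsatisfied and unit — conflict.
Both values of Q lead to a conflict.
So every satisfying assignment has S = False.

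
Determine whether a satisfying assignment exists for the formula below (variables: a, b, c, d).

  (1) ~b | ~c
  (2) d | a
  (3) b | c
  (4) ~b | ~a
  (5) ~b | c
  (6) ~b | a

Branch on b: set b = 0.
Unit clause (c) forces c = 1.
Branch on d: set d = 1.
All clauses hold; a can take either value.
A satisfying assignment: a=1,  b=0,  c=1,  d=1.

Yes, satisfiable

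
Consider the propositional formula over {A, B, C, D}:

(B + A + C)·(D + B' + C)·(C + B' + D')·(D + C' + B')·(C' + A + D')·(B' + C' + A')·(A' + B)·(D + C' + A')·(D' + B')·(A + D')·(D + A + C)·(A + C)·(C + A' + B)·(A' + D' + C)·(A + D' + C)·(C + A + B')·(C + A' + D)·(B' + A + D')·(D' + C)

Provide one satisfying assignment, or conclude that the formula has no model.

A=0,  B=0,  C=1,  D=0

Branch on A: set A = 0.
The clause (D') is unit, so D = 0.
The clause (C) is unit, so C = 1.
The clause (B') is unit, so B = 0.
This assignment satisfies each clause.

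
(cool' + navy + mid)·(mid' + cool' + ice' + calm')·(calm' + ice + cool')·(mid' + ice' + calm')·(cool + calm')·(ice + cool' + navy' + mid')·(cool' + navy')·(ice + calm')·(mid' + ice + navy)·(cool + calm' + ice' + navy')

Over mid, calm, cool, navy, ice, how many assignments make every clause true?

8

There are 2^5 = 32 truth assignments over (mid, calm, cool, navy, ice).
Split on ice. With ice = 1, the clauses containing ice are satisfied and ice' drops from the rest; 5 of the 2^4 = 16 assignments to the other variables satisfy what remains.
With ice = 0, by the same count on the reduced clause set, 3 assignments work.
(One model: mid=F, calm=F, cool=F, navy=F, ice=F.)
Total: 5 + 3 = 8.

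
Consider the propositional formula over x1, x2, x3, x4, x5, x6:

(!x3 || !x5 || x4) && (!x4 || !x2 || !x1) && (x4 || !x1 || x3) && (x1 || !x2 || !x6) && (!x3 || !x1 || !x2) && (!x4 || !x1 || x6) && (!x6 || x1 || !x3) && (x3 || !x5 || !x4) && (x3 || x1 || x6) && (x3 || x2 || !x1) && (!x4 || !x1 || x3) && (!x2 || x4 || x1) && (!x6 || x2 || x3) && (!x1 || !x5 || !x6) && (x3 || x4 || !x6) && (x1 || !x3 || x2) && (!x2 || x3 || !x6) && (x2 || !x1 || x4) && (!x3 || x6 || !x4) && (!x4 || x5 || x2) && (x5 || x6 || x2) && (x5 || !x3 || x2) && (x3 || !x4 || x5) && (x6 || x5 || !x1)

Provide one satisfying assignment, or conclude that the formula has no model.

Suppose x3 = false.
Suppose x4 = true.
(!x5) alone gives x5 = false.
That conflicts with the unit clause (x5).
Backtrack on x4: now try x4 = false.
(!x1) alone gives x1 = false.
(x6) alone gives x6 = true.
That conflicts with the unit clause (!x6).
Neither x4 = true nor x4 = false works.
Backtrack on x3: now try x3 = true.
Suppose x5 = false.
(x2) alone gives x2 = true.
(!x1) alone gives x1 = false.
(!x6) alone gives x6 = false.
(x4) alone gives x4 = true.
That conflicts with the unit clause (!x4).
Backtrack on x5: now try x5 = true.
(x4) alone gives x4 = true.
(x6) alone gives x6 = true.
(x1) alone gives x1 = true.
That conflicts with the unit clause (!x1).
Neither x5 = true nor x5 = false works.
Neither x3 = true nor x3 = false works.

UNSATISFIABLE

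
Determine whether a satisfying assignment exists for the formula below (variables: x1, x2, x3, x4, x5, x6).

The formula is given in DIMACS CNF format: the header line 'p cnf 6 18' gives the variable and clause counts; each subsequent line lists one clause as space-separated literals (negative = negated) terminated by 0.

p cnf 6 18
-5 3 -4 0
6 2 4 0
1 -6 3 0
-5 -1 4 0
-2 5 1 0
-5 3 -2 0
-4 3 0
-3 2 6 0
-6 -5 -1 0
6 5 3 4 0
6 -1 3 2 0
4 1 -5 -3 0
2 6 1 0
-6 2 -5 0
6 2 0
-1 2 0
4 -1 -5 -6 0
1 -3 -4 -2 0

Suppose x4 = False.
Suppose x6 = False.
Unit clause (x2) forces x2 = True.
Suppose x5 = False.
Unit clause (x1) forces x1 = True.
Unit clause (x3) forces x3 = True.
This assignment satisfies each clause.
A satisfying assignment: x1=True,  x2=True,  x3=True,  x4=False,  x5=False,  x6=False.

Satisfiable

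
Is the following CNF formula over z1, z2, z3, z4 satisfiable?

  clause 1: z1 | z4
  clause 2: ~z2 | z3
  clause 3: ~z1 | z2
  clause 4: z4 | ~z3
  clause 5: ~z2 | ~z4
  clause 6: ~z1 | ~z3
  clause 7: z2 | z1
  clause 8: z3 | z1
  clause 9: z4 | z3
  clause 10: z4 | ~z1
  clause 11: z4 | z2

No

Try z1 = 1.
The clause (z2) is unit, so z2 = 1.
The clause (z3) is unit, so z3 = 1.
Now (~z3) is unsatisfied and unit — conflict.
Undo z1 and try z1 = 0.
The clause (z4) is unit, so z4 = 1.
The clause (~z2) is unit, so z2 = 0.
Now (z2) is unsatisfied and unit — conflict.
Either choice for z1 ends in contradiction.
No assignment satisfies every clause.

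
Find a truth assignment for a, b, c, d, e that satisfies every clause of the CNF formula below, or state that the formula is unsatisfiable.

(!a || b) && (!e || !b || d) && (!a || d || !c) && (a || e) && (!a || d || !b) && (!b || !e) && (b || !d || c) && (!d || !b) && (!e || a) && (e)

UNSATISFIABLE

(e) alone gives e = true.
(!b) alone gives b = false.
(!a) alone gives a = false.
Now (a) is unsatisfied and unit — conflict.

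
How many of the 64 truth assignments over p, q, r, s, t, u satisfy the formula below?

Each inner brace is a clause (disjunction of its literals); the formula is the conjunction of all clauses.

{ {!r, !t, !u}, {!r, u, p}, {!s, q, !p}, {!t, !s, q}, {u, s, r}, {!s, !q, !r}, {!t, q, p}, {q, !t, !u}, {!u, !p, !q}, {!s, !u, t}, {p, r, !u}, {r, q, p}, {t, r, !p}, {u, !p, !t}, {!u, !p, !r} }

There are 2^6 = 64 truth assignments over (p, q, r, s, t, u).
Split on q. With q = true, the clauses containing q are satisfied and !q drops from the rest; 4 of the 2^5 = 32 assignments to the other variables satisfy what remains.
With q = false, by the same count on the reduced clause set, 2 assignments work.
(One model: p=F, q=F, r=T, s=F, t=F, u=T.)
Total: 4 + 2 = 6.

6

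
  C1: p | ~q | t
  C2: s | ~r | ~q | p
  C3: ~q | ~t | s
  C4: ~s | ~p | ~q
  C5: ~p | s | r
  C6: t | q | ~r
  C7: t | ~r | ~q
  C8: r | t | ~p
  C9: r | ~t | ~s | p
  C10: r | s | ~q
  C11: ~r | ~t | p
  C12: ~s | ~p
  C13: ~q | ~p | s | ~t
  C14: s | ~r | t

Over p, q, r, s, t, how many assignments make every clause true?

4

There are 2^5 = 32 truth assignments over (p, q, r, s, t).
Split on p. With p = 1, the clauses containing p are satisfied and ~p drops from the rest; 1 of the 2^4 = 16 assignments to the other variables satisfy what remains.
With p = 0, by the same count on the reduced clause set, 3 assignments work.
(One model: p=F, q=F, r=F, s=F, t=F.)
Total: 1 + 3 = 4.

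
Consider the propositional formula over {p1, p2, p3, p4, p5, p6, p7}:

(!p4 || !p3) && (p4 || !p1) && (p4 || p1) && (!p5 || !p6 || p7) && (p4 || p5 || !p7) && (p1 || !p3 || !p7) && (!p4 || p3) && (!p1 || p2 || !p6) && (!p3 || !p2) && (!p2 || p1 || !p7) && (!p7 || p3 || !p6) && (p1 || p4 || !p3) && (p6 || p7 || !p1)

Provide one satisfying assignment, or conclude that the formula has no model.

Suppose p4 = false.
(!p1) alone gives p1 = false.
That conflicts with the unit clause (p1).
Backtrack on p4: now try p4 = true.
(!p3) alone gives p3 = false.
That conflicts with the unit clause (p3).
Both values of p4 lead to a conflict.

UNSATISFIABLE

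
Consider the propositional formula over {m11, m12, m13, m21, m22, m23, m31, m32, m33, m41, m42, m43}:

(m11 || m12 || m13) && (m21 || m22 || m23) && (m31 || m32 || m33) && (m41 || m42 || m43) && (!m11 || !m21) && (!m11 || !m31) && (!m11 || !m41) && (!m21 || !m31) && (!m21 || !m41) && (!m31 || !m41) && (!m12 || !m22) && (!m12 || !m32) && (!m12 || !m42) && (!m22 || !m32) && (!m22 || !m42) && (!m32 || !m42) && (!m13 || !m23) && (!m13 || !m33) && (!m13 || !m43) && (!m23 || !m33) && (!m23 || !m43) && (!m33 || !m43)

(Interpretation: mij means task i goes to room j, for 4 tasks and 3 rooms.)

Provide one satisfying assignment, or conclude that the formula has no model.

UNSATISFIABLE

Suppose m11 = false.
Suppose m12 = true.
Unit clause (!m22) forces m22 = false.
Unit clause (!m32) forces m32 = false.
Unit clause (!m42) forces m42 = false.
Suppose m21 = true.
Unit clause (!m31) forces m31 = false.
Unit clause (m33) forces m33 = true.
Unit clause (!m41) forces m41 = false.
Unit clause (m43) forces m43 = true.
But (!m43) is also a unit clause — contradiction.
So m21 must be the other value — set m21 = false.
Unit clause (m23) forces m23 = true.
Unit clause (!m13) forces m13 = false.
Unit clause (!m33) forces m33 = false.
Unit clause (m31) forces m31 = true.
Unit clause (!m41) forces m41 = false.
Unit clause (m43) forces m43 = true.
But (!m43) is also a unit clause — contradiction.
Neither m21 = true nor m21 = false works.
So m12 must be the other value — set m12 = false.
Unit clause (m13) forces m13 = true.
Unit clause (!m23) forces m23 = false.
Unit clause (!m33) forces m33 = false.
Unit clause (!m43) forces m43 = false.
Suppose m21 = true.
Unit clause (!m31) forces m31 = false.
Unit clause (m32) forces m32 = true.
Unit clause (!m41) forces m41 = false.
Unit clause (m42) forces m42 = true.
But (!m42) is also a unit clause — contradiction.
So m21 must be the other value — set m21 = false.
Unit clause (m22) forces m22 = true.
Unit clause (!m32) forces m32 = false.
Unit clause (m31) forces m31 = true.
Unit clause (!m41) forces m41 = false.
Unit clause (m42) forces m42 = true.
But (!m42) is also a unit clause — contradiction.
Neither m21 = true nor m21 = false works.
Neither m12 = true nor m12 = false works.
So m11 must be the other value — set m11 = true.
Unit clause (!m21) forces m21 = false.
Unit clause (!m31) forces m31 = false.
Unit clause (!m41) forces m41 = false.
Suppose m22 = true.
Unit clause (!m12) forces m12 = false.
Unit clause (!m32) forces m32 = false.
Unit clause (m33) forces m33 = true.
Unit clause (!m42) forces m42 = false.
Unit clause (m43) forces m43 = true.
But (!m43) is also a unit clause — contradiction.
So m22 must be the other value — set m22 = false.
Unit clause (m23) forces m23 = true.
Unit clause (!m13) forces m13 = false.
Unit clause (!m33) forces m33 = false.
Unit clause (m32) forces m32 = true.
Unit clause (!m12) forces m12 = false.
Unit clause (!m42) forces m42 = false.
Unit clause (m43) forces m43 = true.
But (!m43) is also a unit clause — contradiction.
Neither m22 = true nor m22 = false works.
Neither m11 = true nor m11 = false works.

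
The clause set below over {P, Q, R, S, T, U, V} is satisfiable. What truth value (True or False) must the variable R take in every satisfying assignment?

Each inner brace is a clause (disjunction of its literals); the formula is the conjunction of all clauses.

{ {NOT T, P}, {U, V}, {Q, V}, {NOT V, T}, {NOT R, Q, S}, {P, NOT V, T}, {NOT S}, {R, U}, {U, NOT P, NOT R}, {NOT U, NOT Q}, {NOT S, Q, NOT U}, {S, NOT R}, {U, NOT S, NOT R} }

False

Suppose R = true.
From the singleton clause (NOT S), S = false.
Now (S) is unsatisfied and unit — conflict.
So every satisfying assignment has R = False.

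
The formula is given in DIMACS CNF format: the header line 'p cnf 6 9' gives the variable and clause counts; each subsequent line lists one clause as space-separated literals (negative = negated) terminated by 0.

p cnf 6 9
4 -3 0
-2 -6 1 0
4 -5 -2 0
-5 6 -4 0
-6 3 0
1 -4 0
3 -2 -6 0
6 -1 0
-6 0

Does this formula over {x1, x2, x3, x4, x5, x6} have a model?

Satisfiable

Unit clause (¬x6) forces x6 = False.
Unit clause (¬x1) forces x1 = False.
Unit clause (¬x4) forces x4 = False.
Unit clause (¬x3) forces x3 = False.
Suppose x5 = True.
Unit clause (¬x2) forces x2 = False.
Every clause now holds.
A satisfying assignment: x1: False; x2: False; x3: False; x4: False; x5: True; x6: False.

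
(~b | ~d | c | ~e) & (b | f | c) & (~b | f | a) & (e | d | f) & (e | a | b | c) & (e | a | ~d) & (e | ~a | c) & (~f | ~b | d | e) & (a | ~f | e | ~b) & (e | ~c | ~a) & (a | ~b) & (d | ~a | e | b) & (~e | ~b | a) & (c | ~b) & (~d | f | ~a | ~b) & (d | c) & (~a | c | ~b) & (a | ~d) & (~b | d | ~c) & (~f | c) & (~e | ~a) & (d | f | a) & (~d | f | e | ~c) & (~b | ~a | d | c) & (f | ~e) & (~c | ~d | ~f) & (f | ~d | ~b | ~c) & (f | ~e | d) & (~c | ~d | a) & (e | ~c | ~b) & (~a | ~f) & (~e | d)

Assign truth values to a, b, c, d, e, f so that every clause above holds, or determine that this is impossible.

Case a = 0:
From the singleton clause (~b), b = 0.
From the singleton clause (~d), d = 0.
From the singleton clause (c), c = 1.
From the singleton clause (f), f = 1.
From the singleton clause (~e), e = 0.
All clauses are satisfied.

a=0; b=0; c=1; d=0; e=0; f=1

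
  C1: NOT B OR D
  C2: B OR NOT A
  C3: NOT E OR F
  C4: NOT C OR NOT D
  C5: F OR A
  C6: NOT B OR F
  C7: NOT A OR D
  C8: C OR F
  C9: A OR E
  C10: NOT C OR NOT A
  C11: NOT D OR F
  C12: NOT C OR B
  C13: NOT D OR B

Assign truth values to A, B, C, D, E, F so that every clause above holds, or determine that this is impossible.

A: false, B: true, C: false, D: true, E: true, F: true

Case B = true:
The clause (D) is unit, so D = true.
The clause (NOT C) is unit, so C = false.
The clause (F) is unit, so F = true.
Case A = false:
The clause (E) is unit, so E = true.
Every clause now holds.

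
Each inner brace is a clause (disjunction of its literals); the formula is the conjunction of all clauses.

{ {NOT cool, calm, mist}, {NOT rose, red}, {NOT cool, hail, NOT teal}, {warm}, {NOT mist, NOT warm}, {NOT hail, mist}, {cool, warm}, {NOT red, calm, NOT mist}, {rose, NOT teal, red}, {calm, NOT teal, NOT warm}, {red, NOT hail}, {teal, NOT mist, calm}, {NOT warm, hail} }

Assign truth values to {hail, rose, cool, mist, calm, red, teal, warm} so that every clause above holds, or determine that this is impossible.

From the singleton clause (warm), warm = true.
From the singleton clause (NOT mist), mist = false.
From the singleton clause (NOT hail), hail = false.
That conflicts with the unit clause (hail).

UNSATISFIABLE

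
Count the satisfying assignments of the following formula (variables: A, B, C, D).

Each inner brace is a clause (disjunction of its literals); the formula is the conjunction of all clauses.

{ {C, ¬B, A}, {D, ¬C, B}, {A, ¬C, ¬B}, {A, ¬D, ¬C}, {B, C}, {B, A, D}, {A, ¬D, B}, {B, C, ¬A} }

There are 2^4 = 16 truth assignments over (A, B, C, D).
Check each against the 8 clauses (columns in the order A, B, C, D):
  F F F F  ✗ fails (B ∨ C)
  F F F T  ✗ fails (B ∨ C)
  F F T F  ✗ fails (D ∨ ¬C ∨ B)
  F F T T  ✗ fails (A ∨ ¬D ∨ ¬C)
  F T F F  ✗ fails (C ∨ ¬B ∨ A)
  F T F T  ✗ fails (C ∨ ¬B ∨ A)
  F T T F  ✗ fails (A ∨ ¬C ∨ ¬B)
  F T T T  ✗ fails (A ∨ ¬C ∨ ¬B)
  T F F F  ✗ fails (B ∨ C)
  T F F T  ✗ fails (B ∨ C)
  T F T F  ✗ fails (D ∨ ¬C ∨ B)
  T F T T  ✓ satisfies all
  T T F F  ✓ satisfies all
  T T F T  ✓ satisfies all
  T T T F  ✓ satisfies all
  T T T T  ✓ satisfies all
5 of the 16 rows are models.

5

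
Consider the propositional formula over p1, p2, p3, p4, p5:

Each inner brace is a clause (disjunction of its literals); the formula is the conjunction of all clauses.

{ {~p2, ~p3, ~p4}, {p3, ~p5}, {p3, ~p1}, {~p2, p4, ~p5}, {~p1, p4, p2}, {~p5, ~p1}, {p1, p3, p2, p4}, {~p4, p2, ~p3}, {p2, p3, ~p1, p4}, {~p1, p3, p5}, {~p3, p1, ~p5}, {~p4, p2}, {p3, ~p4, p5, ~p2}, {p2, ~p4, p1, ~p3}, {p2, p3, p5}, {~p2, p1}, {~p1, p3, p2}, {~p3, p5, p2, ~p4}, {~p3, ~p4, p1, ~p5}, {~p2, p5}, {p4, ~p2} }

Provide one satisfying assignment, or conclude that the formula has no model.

p1 ↦ 0, p2 ↦ 0, p3 ↦ 1, p4 ↦ 0, p5 ↦ 0

Suppose p3 = 1.
Suppose p2 = 0.
The clause (~p4) is unit, so p4 = 0.
The clause (~p1) is unit, so p1 = 0.
The clause (~p5) is unit, so p5 = 0.
Every clause now holds.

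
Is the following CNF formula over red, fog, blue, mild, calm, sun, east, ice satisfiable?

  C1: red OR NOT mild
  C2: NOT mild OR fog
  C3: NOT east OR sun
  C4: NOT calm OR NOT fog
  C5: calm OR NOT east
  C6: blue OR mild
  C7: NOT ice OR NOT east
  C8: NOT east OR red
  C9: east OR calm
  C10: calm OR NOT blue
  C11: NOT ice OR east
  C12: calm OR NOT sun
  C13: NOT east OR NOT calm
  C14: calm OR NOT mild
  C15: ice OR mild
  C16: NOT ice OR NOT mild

Branch on red: set red = true.
Branch on mild: set mild = false.
Unit clause (blue) forces blue = true.
Unit clause (calm) forces calm = true.
Unit clause (NOT fog) forces fog = false.
Unit clause (NOT east) forces east = false.
Unit clause (NOT ice) forces ice = false.
That conflicts with the unit clause (ice).
Undo mild and try mild = true.
Unit clause (fog) forces fog = true.
Unit clause (NOT calm) forces calm = false.
That conflicts with the unit clause (calm).
Both values of mild lead to a conflict.
Undo red and try red = false.
Unit clause (NOT mild) forces mild = false.
Unit clause (blue) forces blue = true.
Unit clause (NOT east) forces east = false.
Unit clause (calm) forces calm = true.
Unit clause (NOT fog) forces fog = false.
Unit clause (NOT ice) forces ice = false.
That conflicts with the unit clause (ice).
Both values of red lead to a conflict.
No assignment satisfies every clause.

Unsatisfiable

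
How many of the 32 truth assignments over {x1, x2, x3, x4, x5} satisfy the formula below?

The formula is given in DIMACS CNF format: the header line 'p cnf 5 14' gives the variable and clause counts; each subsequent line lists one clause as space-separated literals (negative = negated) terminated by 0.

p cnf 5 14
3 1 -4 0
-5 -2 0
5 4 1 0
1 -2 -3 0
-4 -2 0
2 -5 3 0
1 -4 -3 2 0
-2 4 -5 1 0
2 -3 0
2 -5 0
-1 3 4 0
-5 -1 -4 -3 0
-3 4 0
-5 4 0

1

There are 2^5 = 32 truth assignments over (x1, x2, x3, x4, x5).
Split on x5. With x5 = True, the clauses containing x5 are satisfied and ¬x5 drops from the rest; 0 of the 2^4 = 16 assignments to the other variables satisfy what remains.
With x5 = False, by the same count on the reduced clause set, 1 assignment works.
(One model: x1=T, x2=F, x3=F, x4=T, x5=F.)
Total: 0 + 1 = 1.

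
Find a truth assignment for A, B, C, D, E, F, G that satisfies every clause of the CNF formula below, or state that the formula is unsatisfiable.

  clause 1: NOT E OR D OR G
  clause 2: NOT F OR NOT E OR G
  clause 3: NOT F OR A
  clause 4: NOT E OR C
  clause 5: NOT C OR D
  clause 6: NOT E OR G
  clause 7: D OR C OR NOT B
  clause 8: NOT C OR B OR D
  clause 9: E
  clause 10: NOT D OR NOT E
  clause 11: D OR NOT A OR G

From the singleton clause (E), E = true.
From the singleton clause (C), C = true.
From the singleton clause (D), D = true.
That conflicts with the unit clause (NOT D).

UNSATISFIABLE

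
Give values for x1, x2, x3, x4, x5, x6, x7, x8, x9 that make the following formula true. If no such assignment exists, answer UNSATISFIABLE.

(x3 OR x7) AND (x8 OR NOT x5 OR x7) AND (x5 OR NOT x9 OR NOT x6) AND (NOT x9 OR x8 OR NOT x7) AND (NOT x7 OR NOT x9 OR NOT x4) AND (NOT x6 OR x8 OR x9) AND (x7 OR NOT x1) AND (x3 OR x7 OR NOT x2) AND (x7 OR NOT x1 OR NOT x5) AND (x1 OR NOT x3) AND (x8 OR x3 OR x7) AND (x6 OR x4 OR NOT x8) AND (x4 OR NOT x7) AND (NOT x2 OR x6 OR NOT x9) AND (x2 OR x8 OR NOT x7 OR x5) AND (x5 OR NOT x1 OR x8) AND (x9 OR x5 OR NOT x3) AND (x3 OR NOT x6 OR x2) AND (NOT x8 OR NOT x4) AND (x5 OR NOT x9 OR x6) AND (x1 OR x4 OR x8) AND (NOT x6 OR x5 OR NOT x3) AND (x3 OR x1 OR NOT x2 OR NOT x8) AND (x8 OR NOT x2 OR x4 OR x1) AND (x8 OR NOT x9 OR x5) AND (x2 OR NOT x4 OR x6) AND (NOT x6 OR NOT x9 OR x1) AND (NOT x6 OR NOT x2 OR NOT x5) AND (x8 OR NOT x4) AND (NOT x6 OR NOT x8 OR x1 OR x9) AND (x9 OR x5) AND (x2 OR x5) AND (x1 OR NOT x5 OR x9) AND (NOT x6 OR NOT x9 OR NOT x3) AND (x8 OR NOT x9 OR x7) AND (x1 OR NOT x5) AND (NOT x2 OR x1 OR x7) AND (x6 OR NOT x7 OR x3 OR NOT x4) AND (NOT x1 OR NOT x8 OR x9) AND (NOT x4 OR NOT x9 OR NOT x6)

UNSATISFIABLE

Try x3 = true.
From the singleton clause (x1), x1 = true.
From the singleton clause (x7), x7 = true.
From the singleton clause (x4), x4 = true.
From the singleton clause (NOT x9), x9 = false.
From the singleton clause (x5), x5 = true.
From the singleton clause (NOT x8), x8 = false.
That conflicts with the unit clause (x8).
Undo x3 and try x3 = false.
From the singleton clause (x7), x7 = true.
From the singleton clause (x4), x4 = true.
From the singleton clause (NOT x9), x9 = false.
From the singleton clause (NOT x8), x8 = false.
That conflicts with the unit clause (x8).
Both values of x3 lead to a conflict.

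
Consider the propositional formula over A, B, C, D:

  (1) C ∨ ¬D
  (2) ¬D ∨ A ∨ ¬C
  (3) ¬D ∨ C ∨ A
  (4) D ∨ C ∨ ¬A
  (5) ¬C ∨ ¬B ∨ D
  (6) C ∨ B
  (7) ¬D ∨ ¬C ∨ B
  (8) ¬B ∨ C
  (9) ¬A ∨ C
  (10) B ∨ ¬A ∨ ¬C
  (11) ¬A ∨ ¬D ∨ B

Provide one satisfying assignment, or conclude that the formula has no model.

A ↦ True, B ↦ True, C ↦ True, D ↦ True

Try C = True.
Try D = True.
(A) alone gives A = True.
(B) alone gives B = True.
Every clause now holds.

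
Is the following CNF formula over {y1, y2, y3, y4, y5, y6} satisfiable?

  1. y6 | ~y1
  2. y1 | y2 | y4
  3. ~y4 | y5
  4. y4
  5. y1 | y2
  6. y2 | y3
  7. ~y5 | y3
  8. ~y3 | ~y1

Yes

(y4) alone gives y4 = 1.
(y5) alone gives y5 = 1.
(y3) alone gives y3 = 1.
(~y1) alone gives y1 = 0.
(y2) alone gives y2 = 1.
No clause remains; y6 is free.
A satisfying assignment: y1 ↦ 0, y2 ↦ 1, y3 ↦ 1, y4 ↦ 1, y5 ↦ 1, y6 ↦ 1.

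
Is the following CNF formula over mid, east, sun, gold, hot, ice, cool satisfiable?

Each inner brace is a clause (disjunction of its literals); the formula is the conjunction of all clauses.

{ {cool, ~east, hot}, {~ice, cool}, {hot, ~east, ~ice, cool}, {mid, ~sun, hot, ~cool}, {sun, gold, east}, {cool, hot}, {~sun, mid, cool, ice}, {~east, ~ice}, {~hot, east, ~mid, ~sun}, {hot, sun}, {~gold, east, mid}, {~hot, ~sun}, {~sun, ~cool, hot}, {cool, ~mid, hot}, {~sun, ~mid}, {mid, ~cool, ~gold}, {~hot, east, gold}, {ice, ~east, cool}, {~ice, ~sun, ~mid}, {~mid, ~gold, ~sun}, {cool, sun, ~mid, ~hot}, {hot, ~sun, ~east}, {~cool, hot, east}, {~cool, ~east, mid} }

Case ice = 0:
Case cool = 1:
Case hot = 1:
From the singleton clause (~sun), sun = 0.
Case gold = 0:
From the singleton clause (east), east = 1.
From the singleton clause (mid), mid = 1.
This assignment satisfies each clause.
A satisfying assignment: mid=1; east=1; sun=0; gold=0; hot=1; ice=0; cool=1.

Yes, satisfiable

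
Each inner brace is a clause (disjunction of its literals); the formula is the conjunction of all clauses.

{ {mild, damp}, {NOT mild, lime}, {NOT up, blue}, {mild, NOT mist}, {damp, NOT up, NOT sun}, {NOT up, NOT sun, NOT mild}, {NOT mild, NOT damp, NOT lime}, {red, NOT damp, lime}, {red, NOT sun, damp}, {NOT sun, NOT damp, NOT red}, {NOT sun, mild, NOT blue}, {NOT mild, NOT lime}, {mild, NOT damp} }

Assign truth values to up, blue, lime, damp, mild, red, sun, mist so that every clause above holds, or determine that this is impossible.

UNSATISFIABLE

Try mild = true.
Unit clause (lime) forces lime = true.
But (NOT lime) is also a unit clause — contradiction.
That branch fails; take mild = false instead.
Unit clause (damp) forces damp = true.
But (NOT damp) is also a unit clause — contradiction.
Neither mild = true nor mild = false works.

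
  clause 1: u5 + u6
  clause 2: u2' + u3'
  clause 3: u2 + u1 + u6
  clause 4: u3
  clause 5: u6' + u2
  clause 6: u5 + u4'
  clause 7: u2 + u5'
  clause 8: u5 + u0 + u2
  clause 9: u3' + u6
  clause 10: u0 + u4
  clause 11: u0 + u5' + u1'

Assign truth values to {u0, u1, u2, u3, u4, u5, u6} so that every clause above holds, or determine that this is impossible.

(u3) alone gives u3 = 1.
(u2') alone gives u2 = 0.
(u6') alone gives u6 = 0.
That conflicts with the unit clause (u6).

UNSATISFIABLE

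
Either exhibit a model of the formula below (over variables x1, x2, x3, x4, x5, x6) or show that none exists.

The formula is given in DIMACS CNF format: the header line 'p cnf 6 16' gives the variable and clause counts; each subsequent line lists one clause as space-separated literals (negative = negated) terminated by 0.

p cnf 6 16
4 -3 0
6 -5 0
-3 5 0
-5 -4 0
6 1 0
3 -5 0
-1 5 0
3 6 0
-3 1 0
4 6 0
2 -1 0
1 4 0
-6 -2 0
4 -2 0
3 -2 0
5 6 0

Case x4 = True:
The clause (¬x5) is unit, so x5 = False.
The clause (¬x3) is unit, so x3 = False.
The clause (¬x1) is unit, so x1 = False.
The clause (x6) is unit, so x6 = True.
The clause (¬x2) is unit, so x2 = False.
Every clause now holds.

x1 ↦ False,  x2 ↦ False,  x3 ↦ False,  x4 ↦ True,  x5 ↦ False,  x6 ↦ True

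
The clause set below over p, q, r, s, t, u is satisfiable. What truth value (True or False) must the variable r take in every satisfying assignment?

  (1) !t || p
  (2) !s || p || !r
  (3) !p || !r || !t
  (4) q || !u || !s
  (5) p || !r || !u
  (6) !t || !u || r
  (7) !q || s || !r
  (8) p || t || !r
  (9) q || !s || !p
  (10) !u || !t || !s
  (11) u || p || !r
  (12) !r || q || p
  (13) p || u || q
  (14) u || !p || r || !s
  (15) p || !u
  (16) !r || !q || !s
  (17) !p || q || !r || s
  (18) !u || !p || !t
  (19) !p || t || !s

Suppose r = true.
Try t = false.
Unit clause (p) forces p = true.
Unit clause (!s) forces s = false.
Unit clause (!q) forces q = false.
But (q) is also a unit clause — contradiction.
Backtrack on t: now try t = true.
Unit clause (p) forces p = true.
But (!p) is also a unit clause — contradiction.
Both values of t lead to a conflict.
So every satisfying assignment has r = False.

False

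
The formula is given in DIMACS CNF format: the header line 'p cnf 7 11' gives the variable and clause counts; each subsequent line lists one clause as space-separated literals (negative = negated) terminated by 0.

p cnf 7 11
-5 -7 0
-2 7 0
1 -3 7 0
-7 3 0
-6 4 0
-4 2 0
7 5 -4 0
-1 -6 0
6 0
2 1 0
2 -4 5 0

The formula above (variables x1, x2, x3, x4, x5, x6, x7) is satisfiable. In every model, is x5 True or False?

False

Suppose x5 = True.
From the singleton clause (¬x7), x7 = False.
From the singleton clause (¬x2), x2 = False.
From the singleton clause (¬x4), x4 = False.
From the singleton clause (¬x6), x6 = False.
Now (x6) is unsatisfied and unit — conflict.
So every satisfying assignment has x5 = False.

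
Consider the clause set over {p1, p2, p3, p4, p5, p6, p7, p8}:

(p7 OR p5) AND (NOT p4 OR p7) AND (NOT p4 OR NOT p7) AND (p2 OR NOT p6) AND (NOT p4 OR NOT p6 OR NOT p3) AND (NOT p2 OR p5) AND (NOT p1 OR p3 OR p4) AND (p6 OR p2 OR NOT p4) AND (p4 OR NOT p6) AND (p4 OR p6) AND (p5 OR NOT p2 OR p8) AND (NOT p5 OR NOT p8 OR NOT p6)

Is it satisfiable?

Suppose p7 = true.
From the singleton clause (NOT p4), p4 = false.
From the singleton clause (NOT p6), p6 = false.
Now (p6) is unsatisfied and unit — conflict.
Backtrack on p7: now try p7 = false.
From the singleton clause (p5), p5 = true.
From the singleton clause (NOT p4), p4 = false.
From the singleton clause (NOT p6), p6 = false.
Now (p6) is unsatisfied and unit — conflict.
Neither p7 = true nor p7 = false works.
No assignment satisfies every clause.

No, unsatisfiable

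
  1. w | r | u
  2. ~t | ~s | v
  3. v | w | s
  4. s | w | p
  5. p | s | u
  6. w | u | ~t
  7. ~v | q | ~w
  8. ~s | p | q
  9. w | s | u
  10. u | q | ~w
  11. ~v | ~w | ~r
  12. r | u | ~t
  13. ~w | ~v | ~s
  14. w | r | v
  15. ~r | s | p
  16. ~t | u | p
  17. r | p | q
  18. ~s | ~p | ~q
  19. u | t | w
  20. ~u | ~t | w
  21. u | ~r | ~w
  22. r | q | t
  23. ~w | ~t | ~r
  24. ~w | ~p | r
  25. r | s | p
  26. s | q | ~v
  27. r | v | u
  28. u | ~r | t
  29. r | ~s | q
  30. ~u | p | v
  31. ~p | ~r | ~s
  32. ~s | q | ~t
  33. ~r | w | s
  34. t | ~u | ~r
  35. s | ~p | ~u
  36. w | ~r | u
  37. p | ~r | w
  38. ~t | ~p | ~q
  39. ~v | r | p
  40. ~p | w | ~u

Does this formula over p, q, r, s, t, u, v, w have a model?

Unsatisfiable

Case w = 1:
Case v = 0:
Case t = 0:
Case u = 1:
Unit clause (p) forces p = 1.
Unit clause (r) forces r = 1.
That conflicts with the unit clause (~r).
That branch fails; take u = 0 instead.
Unit clause (q) forces q = 1.
Unit clause (~r) forces r = 0.
That conflicts with the unit clause (r).
Both values of u lead to a conflict.
That branch fails; take t = 1 instead.
Unit clause (~s) forces s = 0.
Unit clause (~r) forces r = 0.
Unit clause (u) forces u = 1.
Unit clause (~p) forces p = 0.
That conflicts with the unit clause (p).
Both values of t lead to a conflict.
That branch fails; take v = 1 instead.
Unit clause (q) forces q = 1.
Unit clause (~r) forces r = 0.
Unit clause (~s) forces s = 0.
Unit clause (~p) forces p = 0.
That conflicts with the unit clause (p).
Both values of v lead to a conflict.
That branch fails; take w = 0 instead.
Case r = 1:
Unit clause (s) forces s = 1.
Unit clause (~p) forces p = 0.
That conflicts with the unit clause (p).
That branch fails; take r = 0 instead.
Unit clause (u) forces u = 1.
Unit clause (v) forces v = 1.
Unit clause (~t) forces t = 0.
Unit clause (q) forces q = 1.
Unit clause (p) forces p = 1.
That conflicts with the unit clause (~p).
Both values of r lead to a conflict.
Both values of w lead to a conflict.
No assignment satisfies every clause.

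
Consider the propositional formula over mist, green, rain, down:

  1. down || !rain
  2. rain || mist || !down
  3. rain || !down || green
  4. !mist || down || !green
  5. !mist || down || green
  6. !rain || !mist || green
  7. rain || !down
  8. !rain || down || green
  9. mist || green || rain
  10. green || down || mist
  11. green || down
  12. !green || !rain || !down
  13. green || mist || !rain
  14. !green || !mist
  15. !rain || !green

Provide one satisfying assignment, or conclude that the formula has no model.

Case down = false:
From the singleton clause (!rain), rain = false.
From the singleton clause (green), green = true.
From the singleton clause (!mist), mist = false.
Every clause now holds.

mist=false, green=true, rain=false, down=false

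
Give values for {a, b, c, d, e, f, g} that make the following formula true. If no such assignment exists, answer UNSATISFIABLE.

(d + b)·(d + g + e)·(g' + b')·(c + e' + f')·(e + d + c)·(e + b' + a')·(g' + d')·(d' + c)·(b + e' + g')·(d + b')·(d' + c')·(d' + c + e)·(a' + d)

UNSATISFIABLE

Case d = 1:
Unit clause (g') forces g = 0.
Unit clause (c) forces c = 1.
But (c') is also a unit clause — contradiction.
Backtrack on d: now try d = 0.
Unit clause (b) forces b = 1.
But (b') is also a unit clause — contradiction.
Both values of d lead to a conflict.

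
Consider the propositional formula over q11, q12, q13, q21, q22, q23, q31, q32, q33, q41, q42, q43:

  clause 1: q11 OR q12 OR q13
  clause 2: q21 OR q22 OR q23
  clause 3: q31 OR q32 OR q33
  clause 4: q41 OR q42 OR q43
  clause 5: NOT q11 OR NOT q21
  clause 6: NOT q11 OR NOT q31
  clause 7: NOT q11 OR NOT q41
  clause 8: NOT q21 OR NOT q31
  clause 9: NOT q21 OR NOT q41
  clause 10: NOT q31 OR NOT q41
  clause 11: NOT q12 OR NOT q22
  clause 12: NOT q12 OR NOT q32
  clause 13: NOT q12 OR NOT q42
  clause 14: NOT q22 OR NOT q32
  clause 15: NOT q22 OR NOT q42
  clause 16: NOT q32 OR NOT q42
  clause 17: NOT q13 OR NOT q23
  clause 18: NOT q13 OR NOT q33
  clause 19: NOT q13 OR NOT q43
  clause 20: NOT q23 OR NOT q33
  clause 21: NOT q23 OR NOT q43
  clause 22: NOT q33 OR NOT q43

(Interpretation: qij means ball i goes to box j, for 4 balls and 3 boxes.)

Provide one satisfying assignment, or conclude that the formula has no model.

UNSATISFIABLE

Try q11 = false.
Try q12 = true.
Unit clause (NOT q22) forces q22 = false.
Unit clause (NOT q32) forces q32 = false.
Unit clause (NOT q42) forces q42 = false.
Try q21 = true.
Unit clause (NOT q31) forces q31 = false.
Unit clause (q33) forces q33 = true.
Unit clause (NOT q41) forces q41 = false.
Unit clause (q43) forces q43 = true.
Now (NOT q43) is unsatisfied and unit — conflict.
That branch fails; take q21 = false instead.
Unit clause (q23) forces q23 = true.
Unit clause (NOT q13) forces q13 = false.
Unit clause (NOT q33) forces q33 = false.
Unit clause (q31) forces q31 = true.
Unit clause (NOT q41) forces q41 = false.
Unit clause (q43) forces q43 = true.
Now (NOT q43) is unsatisfied and unit — conflict.
Neither q21 = true nor q21 = false works.
That branch fails; take q12 = false instead.
Unit clause (q13) forces q13 = true.
Unit clause (NOT q23) forces q23 = false.
Unit clause (NOT q33) forces q33 = false.
Unit clause (NOT q43) forces q43 = false.
Try q21 = true.
Unit clause (NOT q31) forces q31 = false.
Unit clause (q32) forces q32 = true.
Unit clause (NOT q41) forces q41 = false.
Unit clause (q42) forces q42 = true.
Now (NOT q42) is unsatisfied and unit — conflict.
That branch fails; take q21 = false instead.
Unit clause (q22) forces q22 = true.
Unit clause (NOT q32) forces q32 = false.
Unit clause (q31) forces q31 = true.
Unit clause (NOT q41) forces q41 = false.
Unit clause (q42) forces q42 = true.
Now (NOT q42) is unsatisfied and unit — conflict.
Neither q21 = true nor q21 = false works.
Neither q12 = true nor q12 = false works.
That branch fails; take q11 = true instead.
Unit clause (NOT q21) forces q21 = false.
Unit clause (NOT q31) forces q31 = false.
Unit clause (NOT q41) forces q41 = false.
Try q22 = true.
Unit clause (NOT q12) forces q12 = false.
Unit clause (NOT q32) forces q32 = false.
Unit clause (q33) forces q33 = true.
Unit clause (NOT q42) forces q42 = false.
Unit clause (q43) forces q43 = true.
Now (NOT q43) is unsatisfied and unit — conflict.
That branch fails; take q22 = false instead.
Unit clause (q23) forces q23 = true.
Unit clause (NOT q13) forces q13 = false.
Unit clause (NOT q33) forces q33 = false.
Unit clause (q32) forces q32 = true.
Unit clause (NOT q12) forces q12 = false.
Unit clause (NOT q42) forces q42 = false.
Unit clause (q43) forces q43 = true.
Now (NOT q43) is unsatisfied and unit — conflict.
Neither q22 = true nor q22 = false works.
Neither q11 = true nor q11 = false works.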